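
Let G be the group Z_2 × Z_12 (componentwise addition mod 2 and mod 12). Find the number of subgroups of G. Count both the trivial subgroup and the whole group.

|G| = 24, so by Lagrange every subgroup order divides 24. Divisors: 1, 2, 3, 4, 6, 8, 12, 24.
Subgroups by order — order 1: 1; order 2: 3; order 3: 1; order 4: 3; order 6: 3; order 8: 1; order 12: 3; order 24: 1.
Total: 1 + 3 + 1 + 3 + 3 + 1 + 3 + 1 = 16.

16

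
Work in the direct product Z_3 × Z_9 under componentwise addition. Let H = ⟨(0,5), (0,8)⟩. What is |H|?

|⟨(0,5)⟩| = 9 and |⟨(0,8)⟩| = 9, so |H| is a multiple of lcm(9, 9) = 9 and divides |G| = 27.
Closing under the operation: H = {(0,0), (0,1), (0,2), (0,3), (0,4), (0,5), (0,6), (0,7), (0,8)}, so |H| = 9.

9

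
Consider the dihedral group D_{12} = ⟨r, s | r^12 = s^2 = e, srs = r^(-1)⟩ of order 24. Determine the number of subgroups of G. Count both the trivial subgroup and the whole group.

|G| = 24, so by Lagrange every subgroup order divides 24. Divisors: 1, 2, 3, 4, 6, 8, 12, 24.
Subgroups by order — order 1: 1; order 2: 13; order 3: 1; order 4: 7; order 6: 5; order 8: 3; order 12: 3; order 24: 1.
Total: 1 + 13 + 1 + 7 + 5 + 3 + 3 + 1 = 34.

34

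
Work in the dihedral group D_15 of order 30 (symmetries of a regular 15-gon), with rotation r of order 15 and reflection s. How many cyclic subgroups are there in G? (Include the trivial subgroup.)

Each element a generates a cyclic subgroup ⟨a⟩; distinct elements may generate the same one (a cyclic group of order d has φ(d) generators).
Cyclic subgroups by order — order 1: 1; order 2: 15; order 3: 1; order 5: 1; order 15: 1.
Total: 19.

19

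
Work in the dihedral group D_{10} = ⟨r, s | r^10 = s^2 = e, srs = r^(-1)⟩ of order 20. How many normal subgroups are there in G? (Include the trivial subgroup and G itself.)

7

G has 22 subgroups. Checking conjugation-invariance by order — order 1: 1/1 normal; order 2: 1/11 normal; order 4: 0/5 normal; order 5: 1/1 normal; order 10: 3/3 normal; order 20: 1/1 normal.
Total normal subgroups: 7.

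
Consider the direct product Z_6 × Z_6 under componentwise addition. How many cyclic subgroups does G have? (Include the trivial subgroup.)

Group the elements of G by the cyclic subgroup they generate; each cyclic subgroup of order d accounts for φ(d) elements.
Cyclic subgroups by order — order 1: 1; order 2: 3; order 3: 4; order 6: 12.
Total: 20.

20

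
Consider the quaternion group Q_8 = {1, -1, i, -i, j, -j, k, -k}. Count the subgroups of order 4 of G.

3

|G| = 8 and 4 | 8, so subgroups of order 4 are possible by Lagrange.
The subgroups of order 4 are: {1, -1, i, -i}; {1, -1, j, -j}; {1, -1, k, -k}.
So G has 3 subgroups of order 4.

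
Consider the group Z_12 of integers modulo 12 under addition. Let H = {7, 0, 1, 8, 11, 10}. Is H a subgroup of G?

7 ∈ H but its inverse 5 ∉ H, so H is not a subgroup.

No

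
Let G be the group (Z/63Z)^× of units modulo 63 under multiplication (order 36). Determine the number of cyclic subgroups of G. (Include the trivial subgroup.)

20

Group the elements of G by the cyclic subgroup they generate; each cyclic subgroup of order d accounts for φ(d) elements.
Cyclic subgroups by order — order 1: 1; order 2: 3; order 3: 4; order 6: 12.
Total: 20.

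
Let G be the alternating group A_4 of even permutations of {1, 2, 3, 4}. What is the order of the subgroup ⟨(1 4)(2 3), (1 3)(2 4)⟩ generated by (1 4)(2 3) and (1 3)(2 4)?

4

|⟨(1 4)(2 3)⟩| = 2 and |⟨(1 3)(2 4)⟩| = 2, so |H| is a multiple of lcm(2, 2) = 2 and divides |G| = 12.
Closing under the operation: H = {e, (1 2)(3 4), (1 3)(2 4), (1 4)(2 3)}, so |H| = 4.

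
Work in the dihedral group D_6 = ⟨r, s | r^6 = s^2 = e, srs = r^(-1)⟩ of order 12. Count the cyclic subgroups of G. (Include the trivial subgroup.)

10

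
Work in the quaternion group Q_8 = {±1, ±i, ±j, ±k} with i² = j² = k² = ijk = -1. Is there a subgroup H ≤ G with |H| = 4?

4 | 8. A subgroup of order 4 is {1, -1, i, -i}.

Yes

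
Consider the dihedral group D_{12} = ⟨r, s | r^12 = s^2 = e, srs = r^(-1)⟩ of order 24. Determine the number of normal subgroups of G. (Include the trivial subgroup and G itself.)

9

G has 34 subgroups. Checking conjugation-invariance by order — order 1: 1/1 normal; order 2: 1/13 normal; order 3: 1/1 normal; order 4: 1/7 normal; order 6: 1/5 normal; order 8: 0/3 normal; order 12: 3/3 normal; order 24: 1/1 normal.
Total normal subgroups: 9.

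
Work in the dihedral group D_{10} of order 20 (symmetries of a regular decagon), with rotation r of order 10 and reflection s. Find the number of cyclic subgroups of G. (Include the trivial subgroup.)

Group the elements of G by the cyclic subgroup they generate; each cyclic subgroup of order d accounts for φ(d) elements.
Cyclic subgroups by order — order 1: 1; order 2: 11; order 5: 1; order 10: 1.
Total: 14.

14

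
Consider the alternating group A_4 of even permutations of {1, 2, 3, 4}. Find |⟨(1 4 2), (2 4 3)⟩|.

12

|⟨(1 4 2)⟩| = 3 and |⟨(2 4 3)⟩| = 3, so |H| is a multiple of lcm(3, 3) = 3 and divides |G| = 12.
Closing {(1 4 2), (2 4 3)} under the group operation gives all of G, so |H| = 12.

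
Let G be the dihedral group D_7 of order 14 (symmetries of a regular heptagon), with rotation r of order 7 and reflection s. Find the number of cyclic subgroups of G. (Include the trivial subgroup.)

9

Each element a generates a cyclic subgroup ⟨a⟩; distinct elements may generate the same one (a cyclic group of order d has φ(d) generators).
Cyclic subgroups by order — order 1: 1; order 2: 7; order 7: 1.
Total: 9.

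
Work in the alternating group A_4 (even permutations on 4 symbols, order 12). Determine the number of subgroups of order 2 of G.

|G| = 12 and 2 | 12, so subgroups of order 2 are possible by Lagrange.
The subgroups of order 2 are: {e, (1 2)(3 4)}; {e, (1 3)(2 4)}; {e, (1 4)(2 3)}.
So G has 3 subgroups of order 2.

3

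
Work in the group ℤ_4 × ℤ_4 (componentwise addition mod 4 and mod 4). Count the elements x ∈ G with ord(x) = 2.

3

An element (a,b) has order lcm(ord(a), ord(b)); count pairs with lcm equal to 2.
Enumerating gives 3 such elements.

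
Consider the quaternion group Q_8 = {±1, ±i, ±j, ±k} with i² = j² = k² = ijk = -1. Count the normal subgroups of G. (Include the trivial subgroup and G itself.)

G has 6 subgroups. Checking conjugation-invariance by order — order 1: 1/1 normal; order 2: 1/1 normal; order 4: 3/3 normal; order 8: 1/1 normal.
Total normal subgroups: 6.

6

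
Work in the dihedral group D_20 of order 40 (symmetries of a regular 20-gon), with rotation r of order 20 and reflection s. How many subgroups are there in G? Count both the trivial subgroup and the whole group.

48

|G| = 40, so by Lagrange every subgroup order divides 40. Divisors: 1, 2, 4, 5, 8, 10, 20, 40.
Subgroups by order — order 1: 1; order 2: 21; order 4: 11; order 5: 1; order 8: 5; order 10: 5; order 20: 3; order 40: 1.
Total: 1 + 21 + 11 + 1 + 5 + 5 + 3 + 1 = 48.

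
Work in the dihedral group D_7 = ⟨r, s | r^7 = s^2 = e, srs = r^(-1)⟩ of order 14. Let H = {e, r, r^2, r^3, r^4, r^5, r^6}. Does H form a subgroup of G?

Yes

|H| = 7 divides |G| = 14, consistent with Lagrange.
H contains the identity, every element's inverse is in H, and H is closed under ·: it is a subgroup.
In fact H = ⟨r^4⟩.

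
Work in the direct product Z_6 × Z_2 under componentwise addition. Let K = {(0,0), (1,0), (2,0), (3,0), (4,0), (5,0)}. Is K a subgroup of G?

Yes

|K| = 6 divides |G| = 12, consistent with Lagrange.
K contains the identity, every element's inverse is in K, and K is closed under +: it is a subgroup.
In fact K = ⟨(5,0)⟩.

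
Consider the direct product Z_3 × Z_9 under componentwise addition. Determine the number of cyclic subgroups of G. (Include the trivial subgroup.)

8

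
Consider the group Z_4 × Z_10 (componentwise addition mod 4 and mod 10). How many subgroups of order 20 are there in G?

3

|G| = 40 and 20 | 40, so subgroups of order 20 are possible by Lagrange.
The subgroups of order 20 are: {(0,0), (0,1), (0,2), (0,3), (0,4), (0,5), (0,6), (0,7), (0,8), (0,9), (2,0), (2,1), (2,2), (2,3), (2,4), (2,5), (2,6), (2,7), (2,8), (2,9)}; {(0,0), (0,2), (0,4), (0,6), (0,8), (1,0), (1,2), (1,4), (1,6), (1,8), (2,0), (2,2), (2,4), (2,6), (2,8), (3,0), (3,2), (3,4), (3,6), (3,8)}; {(0,0), (0,2), (0,4), (0,6), (0,8), (1,1), (1,3), (1,5), (1,7), (1,9), (2,0), (2,2), (2,4), (2,6), (2,8), (3,1), (3,3), (3,5), (3,7), (3,9)}.
So G has 3 subgroups of order 20.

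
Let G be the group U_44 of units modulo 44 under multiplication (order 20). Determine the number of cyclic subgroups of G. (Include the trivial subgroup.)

Group the elements of G by the cyclic subgroup they generate; each cyclic subgroup of order d accounts for φ(d) elements.
Cyclic subgroups by order — order 1: 1; order 2: 3; order 5: 1; order 10: 3.
Total: 8.

8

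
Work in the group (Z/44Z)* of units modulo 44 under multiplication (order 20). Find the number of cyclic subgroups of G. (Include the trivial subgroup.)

8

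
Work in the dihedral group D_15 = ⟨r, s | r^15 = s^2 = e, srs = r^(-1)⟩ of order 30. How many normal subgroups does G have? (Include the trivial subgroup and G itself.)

G has 28 subgroups. Checking conjugation-invariance by order — order 1: 1/1 normal; order 2: 0/15 normal; order 3: 1/1 normal; order 5: 1/1 normal; order 6: 0/5 normal; order 10: 0/3 normal; order 15: 1/1 normal; order 30: 1/1 normal.
Total normal subgroups: 5.

5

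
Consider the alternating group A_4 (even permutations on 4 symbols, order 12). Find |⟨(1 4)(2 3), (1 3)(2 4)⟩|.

|⟨(1 4)(2 3)⟩| = 2 and |⟨(1 3)(2 4)⟩| = 2, so |H| is a multiple of lcm(2, 2) = 2 and divides |G| = 12.
Closing under the operation: H = {e, (1 2)(3 4), (1 3)(2 4), (1 4)(2 3)}, so |H| = 4.

4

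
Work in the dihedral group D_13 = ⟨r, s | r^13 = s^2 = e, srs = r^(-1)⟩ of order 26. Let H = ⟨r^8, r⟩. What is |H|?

|⟨r^8⟩| = 13 and |⟨r⟩| = 13, so |H| is a multiple of lcm(13, 13) = 13 and divides |G| = 26.
Closing under the operation: H = {e, r, r^2, r^3, r^4, r^5, r^6, r^7, r^8, r^9, r^10, r^11, r^12}, so |H| = 13.

13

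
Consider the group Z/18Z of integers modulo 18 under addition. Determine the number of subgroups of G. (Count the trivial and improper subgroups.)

6

Subgroups of the cyclic group Z/18Z correspond bijectively to divisors of 18.
Divisors of 18: 1, 2, 3, 6, 9, 18.
So Z/18Z has 6 subgroups.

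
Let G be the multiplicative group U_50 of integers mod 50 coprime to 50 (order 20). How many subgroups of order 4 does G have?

|G| = 20 and 4 | 20, so subgroups of order 4 are possible by Lagrange.
The subgroups of order 4 are: {1, 7, 43, 49}.
So G has 1 subgroup of order 4.

1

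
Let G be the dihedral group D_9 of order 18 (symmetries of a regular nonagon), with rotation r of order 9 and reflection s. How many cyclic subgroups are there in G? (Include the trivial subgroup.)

Each element a generates a cyclic subgroup ⟨a⟩; distinct elements may generate the same one (a cyclic group of order d has φ(d) generators).
Cyclic subgroups by order — order 1: 1; order 2: 9; order 3: 1; order 9: 1.
Total: 12.

12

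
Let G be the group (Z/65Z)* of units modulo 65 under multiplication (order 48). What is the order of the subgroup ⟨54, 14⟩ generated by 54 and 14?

|⟨54⟩| = 12 and |⟨14⟩| = 2, so |H| is a multiple of lcm(12, 2) = 12 and divides |G| = 48.
Closing under the operation: H = {1, 4, 6, 9, 11, 14, 16, 19, 21, 24, 29, 31, 34, 36, 41, 44, 46, 49, 51, 54, 56, 59, 61, 64}, so |H| = 24.

24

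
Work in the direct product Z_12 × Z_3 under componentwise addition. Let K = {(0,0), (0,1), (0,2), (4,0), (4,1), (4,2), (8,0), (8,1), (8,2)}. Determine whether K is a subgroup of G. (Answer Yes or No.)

Yes

|K| = 9 divides |G| = 36, consistent with Lagrange.
K contains the identity, every element's inverse is in K, and K is closed under +: it is a subgroup.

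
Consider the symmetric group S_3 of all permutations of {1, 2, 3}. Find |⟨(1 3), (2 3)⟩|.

6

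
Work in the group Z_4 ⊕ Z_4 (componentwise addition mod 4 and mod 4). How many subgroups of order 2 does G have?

3

|G| = 16 and 2 | 16, so subgroups of order 2 are possible by Lagrange.
The subgroups of order 2 are: {(0,0), (0,2)}; {(0,0), (2,0)}; {(0,0), (2,2)}.
So G has 3 subgroups of order 2.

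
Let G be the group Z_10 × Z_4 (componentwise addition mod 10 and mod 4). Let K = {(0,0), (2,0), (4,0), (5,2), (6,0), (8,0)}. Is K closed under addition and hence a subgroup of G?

|K| = 6 does not divide |G| = 40, so by Lagrange K is not a subgroup.

No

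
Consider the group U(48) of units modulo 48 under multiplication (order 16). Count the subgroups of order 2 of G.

7

|G| = 16 and 2 | 16, so subgroups of order 2 are possible by Lagrange.
The subgroups of order 2 are: {1, 17}; {1, 23}; {1, 25}; {1, 31}; … (7 in all).
So G has 7 subgroups of order 2.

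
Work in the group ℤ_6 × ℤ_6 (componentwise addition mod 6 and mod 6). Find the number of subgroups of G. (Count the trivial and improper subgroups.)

|G| = 36, so by Lagrange every subgroup order divides 36. Divisors: 1, 2, 3, 4, 6, 9, 12, 18, 36.
Subgroups by order — order 1: 1; order 2: 3; order 3: 4; order 4: 1; order 6: 12; order 9: 1; order 12: 4; order 18: 3; order 36: 1.
Total: 1 + 3 + 4 + 1 + 12 + 1 + 4 + 3 + 1 = 30.

30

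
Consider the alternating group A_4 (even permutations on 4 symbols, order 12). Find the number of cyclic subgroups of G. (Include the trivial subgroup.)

8

Each element a generates a cyclic subgroup ⟨a⟩; distinct elements may generate the same one (a cyclic group of order d has φ(d) generators).
Cyclic subgroups by order — order 1: 1; order 2: 3; order 3: 4.
Total: 8.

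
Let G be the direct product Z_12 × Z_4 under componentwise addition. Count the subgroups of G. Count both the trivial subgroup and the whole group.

30

|G| = 48, so by Lagrange every subgroup order divides 48. Divisors: 1, 2, 3, 4, 6, 8, 12, 16, 24, 48.
Subgroups by order — order 1: 1; order 2: 3; order 3: 1; order 4: 7; order 6: 3; order 8: 3; order 12: 7; order 16: 1; order 24: 3; order 48: 1.
Total: 1 + 3 + 1 + 7 + 3 + 3 + 7 + 1 + 3 + 1 = 30.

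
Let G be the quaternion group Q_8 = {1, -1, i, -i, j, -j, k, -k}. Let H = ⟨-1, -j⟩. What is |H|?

|⟨-1⟩| = 2 and |⟨-j⟩| = 4, so |H| is a multiple of lcm(2, 4) = 4 and divides |G| = 8.
Closing under the operation: H = {1, -1, j, -j}, so |H| = 4.

4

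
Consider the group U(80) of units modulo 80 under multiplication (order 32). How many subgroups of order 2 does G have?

|G| = 32 and 2 | 32, so subgroups of order 2 are possible by Lagrange.
The subgroups of order 2 are: {1, 31}; {1, 39}; {1, 41}; {1, 49}; … (7 in all).
So G has 7 subgroups of order 2.

7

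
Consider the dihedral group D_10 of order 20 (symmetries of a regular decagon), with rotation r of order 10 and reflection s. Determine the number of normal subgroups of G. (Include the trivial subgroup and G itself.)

G has 22 subgroups. Checking conjugation-invariance by order — order 1: 1/1 normal; order 2: 1/11 normal; order 4: 0/5 normal; order 5: 1/1 normal; order 10: 3/3 normal; order 20: 1/1 normal.
Total normal subgroups: 7.

7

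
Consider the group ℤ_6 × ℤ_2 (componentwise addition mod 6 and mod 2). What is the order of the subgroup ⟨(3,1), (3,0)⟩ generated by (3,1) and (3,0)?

4

|⟨(3,1)⟩| = 2 and |⟨(3,0)⟩| = 2, so |H| is a multiple of lcm(2, 2) = 2 and divides |G| = 12.
Closing under the operation: H = {(0,0), (0,1), (3,0), (3,1)}, so |H| = 4.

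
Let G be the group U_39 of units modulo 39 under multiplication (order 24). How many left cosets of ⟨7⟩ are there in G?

2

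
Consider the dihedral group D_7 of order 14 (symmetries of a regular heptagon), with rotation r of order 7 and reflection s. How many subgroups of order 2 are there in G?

7

|G| = 14 and 2 | 14, so subgroups of order 2 are possible by Lagrange.
The subgroups of order 2 are: {e, r^2s}; {e, r^3s}; {e, r^4s}; {e, r^5s}; … (7 in all).
So G has 7 subgroups of order 2.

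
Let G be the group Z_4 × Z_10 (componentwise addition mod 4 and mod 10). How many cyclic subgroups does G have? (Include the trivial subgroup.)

12

Each element a generates a cyclic subgroup ⟨a⟩; distinct elements may generate the same one (a cyclic group of order d has φ(d) generators).
Cyclic subgroups by order — order 1: 1; order 2: 3; order 4: 2; order 5: 1; order 10: 3; order 20: 2.
Total: 12.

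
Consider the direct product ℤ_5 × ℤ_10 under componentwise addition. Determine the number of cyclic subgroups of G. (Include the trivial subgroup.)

Each element a generates a cyclic subgroup ⟨a⟩; distinct elements may generate the same one (a cyclic group of order d has φ(d) generators).
Cyclic subgroups by order — order 1: 1; order 2: 1; order 5: 6; order 10: 6.
Total: 14.

14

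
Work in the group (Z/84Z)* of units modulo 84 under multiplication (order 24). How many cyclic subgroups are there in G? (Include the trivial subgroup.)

16

Group the elements of G by the cyclic subgroup they generate; each cyclic subgroup of order d accounts for φ(d) elements.
Cyclic subgroups by order — order 1: 1; order 2: 7; order 3: 1; order 6: 7.
Total: 16.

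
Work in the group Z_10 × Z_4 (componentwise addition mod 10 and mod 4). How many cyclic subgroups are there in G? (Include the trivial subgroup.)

12

A cyclic subgroup of order d is generated by each of its φ(d) elements of order d, so the cyclic subgroups of order d number (#elements of order d)/φ(d).
Cyclic subgroups by order — order 1: 1; order 2: 3; order 4: 2; order 5: 1; order 10: 3; order 20: 2.
Total: 12.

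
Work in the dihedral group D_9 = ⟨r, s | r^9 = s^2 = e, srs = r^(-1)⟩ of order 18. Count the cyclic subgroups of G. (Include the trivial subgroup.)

12

Group the elements of G by the cyclic subgroup they generate; each cyclic subgroup of order d accounts for φ(d) elements.
Cyclic subgroups by order — order 1: 1; order 2: 9; order 3: 1; order 9: 1.
Total: 12.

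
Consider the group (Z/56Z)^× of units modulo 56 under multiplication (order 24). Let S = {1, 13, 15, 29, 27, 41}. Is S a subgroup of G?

No

Closure fails: 41 · 15 = 55 ∉ S. So S is not a subgroup.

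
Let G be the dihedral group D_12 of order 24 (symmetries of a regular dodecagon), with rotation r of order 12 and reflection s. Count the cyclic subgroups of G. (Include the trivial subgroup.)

18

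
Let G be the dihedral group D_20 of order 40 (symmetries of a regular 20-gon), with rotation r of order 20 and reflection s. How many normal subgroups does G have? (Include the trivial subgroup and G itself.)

9

G has 48 subgroups. Checking conjugation-invariance by order — order 1: 1/1 normal; order 2: 1/21 normal; order 4: 1/11 normal; order 5: 1/1 normal; order 8: 0/5 normal; order 10: 1/5 normal; order 20: 3/3 normal; order 40: 1/1 normal.
Total normal subgroups: 9.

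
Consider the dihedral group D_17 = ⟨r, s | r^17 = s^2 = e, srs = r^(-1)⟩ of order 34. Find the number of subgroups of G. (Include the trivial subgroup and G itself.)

20

|G| = 34, so by Lagrange every subgroup order divides 34. Divisors: 1, 2, 17, 34.
Subgroups by order — order 1: 1; order 2: 17; order 17: 1; order 34: 1.
Total: 1 + 17 + 1 + 1 = 20.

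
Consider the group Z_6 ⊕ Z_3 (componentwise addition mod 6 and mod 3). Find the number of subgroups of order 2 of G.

|G| = 18 and 2 | 18, so subgroups of order 2 are possible by Lagrange.
The subgroups of order 2 are: {(0,0), (3,0)}.
So G has 1 subgroup of order 2.

1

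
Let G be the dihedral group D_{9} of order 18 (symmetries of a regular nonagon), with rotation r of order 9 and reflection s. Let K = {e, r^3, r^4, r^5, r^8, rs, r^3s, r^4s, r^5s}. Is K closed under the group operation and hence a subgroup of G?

r^8 ∈ K but its inverse r ∉ K, so K is not a subgroup.

No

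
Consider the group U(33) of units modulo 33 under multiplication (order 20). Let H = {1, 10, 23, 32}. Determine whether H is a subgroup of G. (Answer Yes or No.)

|H| = 4 divides |G| = 20, consistent with Lagrange.
H contains the identity, every element's inverse is in H, and H is closed under ·: it is a subgroup.

Yes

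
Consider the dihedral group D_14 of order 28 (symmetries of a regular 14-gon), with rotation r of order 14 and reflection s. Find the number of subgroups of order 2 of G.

15

|G| = 28 and 2 | 28, so subgroups of order 2 are possible by Lagrange.
The subgroups of order 2 are: {e, r^10s}; {e, r^11s}; {e, r^12s}; {e, r^13s}; … (15 in all).
So G has 15 subgroups of order 2.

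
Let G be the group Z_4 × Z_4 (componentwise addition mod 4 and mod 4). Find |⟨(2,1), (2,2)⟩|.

8

|⟨(2,1)⟩| = 4 and |⟨(2,2)⟩| = 2, so |H| is a multiple of lcm(4, 2) = 4 and divides |G| = 16.
Closing under the operation: H = {(0,0), (0,1), (0,2), (0,3), (2,0), (2,1), (2,2), (2,3)}, so |H| = 8.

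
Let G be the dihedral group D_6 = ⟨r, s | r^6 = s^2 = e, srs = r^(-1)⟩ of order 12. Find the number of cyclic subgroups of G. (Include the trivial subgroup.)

Group the elements of G by the cyclic subgroup they generate; each cyclic subgroup of order d accounts for φ(d) elements.
Cyclic subgroups by order — order 1: 1; order 2: 7; order 3: 1; order 6: 1.
Total: 10.

10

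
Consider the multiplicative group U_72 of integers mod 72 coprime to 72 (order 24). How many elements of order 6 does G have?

Enumerating element orders in G gives 14 elements of order 6.

14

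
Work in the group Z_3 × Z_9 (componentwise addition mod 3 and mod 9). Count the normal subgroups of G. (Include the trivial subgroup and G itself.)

10

G is abelian, so every subgroup is normal.
G has 10 subgroups in total, hence 10 normal subgroups.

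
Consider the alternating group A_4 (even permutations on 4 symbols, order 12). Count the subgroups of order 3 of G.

4

|G| = 12 and 3 | 12, so subgroups of order 3 are possible by Lagrange.
The subgroups of order 3 are: {e, (1 2 3), (1 3 2)}; {e, (1 2 4), (1 4 2)}; {e, (1 3 4), (1 4 3)}; {e, (2 3 4), (2 4 3)}.
So G has 4 subgroups of order 3.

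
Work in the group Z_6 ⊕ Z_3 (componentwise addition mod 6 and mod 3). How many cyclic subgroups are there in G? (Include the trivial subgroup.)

10

Group the elements of G by the cyclic subgroup they generate; each cyclic subgroup of order d accounts for φ(d) elements.
Cyclic subgroups by order — order 1: 1; order 2: 1; order 3: 4; order 6: 4.
Total: 10.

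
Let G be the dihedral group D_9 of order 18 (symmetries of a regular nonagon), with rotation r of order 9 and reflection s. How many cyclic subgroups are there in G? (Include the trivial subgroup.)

Group the elements of G by the cyclic subgroup they generate; each cyclic subgroup of order d accounts for φ(d) elements.
Cyclic subgroups by order — order 1: 1; order 2: 9; order 3: 1; order 9: 1.
Total: 12.

12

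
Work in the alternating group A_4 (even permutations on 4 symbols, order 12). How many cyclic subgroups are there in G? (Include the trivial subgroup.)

Each element a generates a cyclic subgroup ⟨a⟩; distinct elements may generate the same one (a cyclic group of order d has φ(d) generators).
Cyclic subgroups by order — order 1: 1; order 2: 3; order 3: 4.
Total: 8.

8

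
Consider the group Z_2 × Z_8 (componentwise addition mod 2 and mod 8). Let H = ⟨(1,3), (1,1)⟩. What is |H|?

8

|⟨(1,3)⟩| = 8 and |⟨(1,1)⟩| = 8, so |H| is a multiple of lcm(8, 8) = 8 and divides |G| = 16.
Closing under the operation: H = {(0,0), (0,2), (0,4), (0,6), (1,1), (1,3), (1,5), (1,7)}, so |H| = 8.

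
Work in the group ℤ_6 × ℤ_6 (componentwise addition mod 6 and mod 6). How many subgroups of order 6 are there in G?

|G| = 36 and 6 | 36, so subgroups of order 6 are possible by Lagrange.
The subgroups of order 6 are: {(0,0), (0,1), (0,2), (0,3), (0,4), (0,5)}; {(0,0), (0,2), (0,4), (3,0), (3,2), (3,4)}; {(0,0), (0,2), (0,4), (3,1), (3,3), (3,5)}; {(0,0), (0,3), (2,0), (2,3), (4,0), (4,3)}; … (12 in all).
So G has 12 subgroups of order 6.

12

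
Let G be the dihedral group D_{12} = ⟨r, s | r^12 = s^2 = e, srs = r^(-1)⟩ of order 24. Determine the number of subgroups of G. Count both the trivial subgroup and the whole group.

34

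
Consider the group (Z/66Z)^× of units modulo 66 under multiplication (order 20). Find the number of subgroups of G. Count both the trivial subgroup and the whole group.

10

|G| = 20, so by Lagrange every subgroup order divides 20. Divisors: 1, 2, 4, 5, 10, 20.
Subgroups by order — order 1: 1; order 2: 3; order 4: 1; order 5: 1; order 10: 3; order 20: 1.
Total: 1 + 3 + 1 + 1 + 3 + 1 = 10.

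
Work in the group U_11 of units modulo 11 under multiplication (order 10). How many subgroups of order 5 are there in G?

1

|G| = 10 and 5 | 10, so subgroups of order 5 are possible by Lagrange.
The subgroups of order 5 are: {1, 3, 4, 5, 9}.
So G has 1 subgroup of order 5.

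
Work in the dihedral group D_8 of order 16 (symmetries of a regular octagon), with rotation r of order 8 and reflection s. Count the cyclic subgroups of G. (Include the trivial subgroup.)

A cyclic subgroup of order d is generated by each of its φ(d) elements of order d, so the cyclic subgroups of order d number (#elements of order d)/φ(d).
Cyclic subgroups by order — order 1: 1; order 2: 9; order 4: 1; order 8: 1.
Total: 12.

12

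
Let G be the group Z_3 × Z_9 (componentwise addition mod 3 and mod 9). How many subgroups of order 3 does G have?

4

|G| = 27 and 3 | 27, so subgroups of order 3 are possible by Lagrange.
The subgroups of order 3 are: {(0,0), (0,3), (0,6)}; {(0,0), (1,0), (2,0)}; {(0,0), (1,3), (2,6)}; {(0,0), (1,6), (2,3)}.
So G has 4 subgroups of order 3.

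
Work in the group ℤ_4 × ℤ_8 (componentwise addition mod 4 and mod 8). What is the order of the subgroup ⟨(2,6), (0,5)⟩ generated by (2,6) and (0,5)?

|⟨(2,6)⟩| = 4 and |⟨(0,5)⟩| = 8, so |H| is a multiple of lcm(4, 8) = 8 and divides |G| = 32.
Closing under the operation: H = {(0,0), (0,1), (0,2), (0,3), (0,4), (0,5), (0,6), (0,7), (2,0), (2,1), (2,2), (2,3), (2,4), (2,5), (2,6), (2,7)}, so |H| = 16.

16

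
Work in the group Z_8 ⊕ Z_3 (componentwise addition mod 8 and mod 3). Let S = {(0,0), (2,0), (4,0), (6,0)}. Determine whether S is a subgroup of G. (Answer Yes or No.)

|S| = 4 divides |G| = 24, consistent with Lagrange.
S contains the identity, every element's inverse is in S, and S is closed under +: it is a subgroup.
In fact S = ⟨(6,0)⟩.

Yes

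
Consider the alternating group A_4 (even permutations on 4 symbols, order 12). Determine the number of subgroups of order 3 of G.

4

|G| = 12 and 3 | 12, so subgroups of order 3 are possible by Lagrange.
The subgroups of order 3 are: {e, (1 2 3), (1 3 2)}; {e, (1 2 4), (1 4 2)}; {e, (1 3 4), (1 4 3)}; {e, (2 3 4), (2 4 3)}.
So G has 4 subgroups of order 3.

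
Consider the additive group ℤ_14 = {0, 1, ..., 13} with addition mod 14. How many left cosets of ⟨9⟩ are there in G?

|⟨9⟩| = 14 and |G| = 14.
By Lagrange, [G : H] = |G|/|H| = 14/14 = 1.

1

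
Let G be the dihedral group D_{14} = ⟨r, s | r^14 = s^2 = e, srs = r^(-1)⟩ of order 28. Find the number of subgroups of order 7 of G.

1

|G| = 28 and 7 | 28, so subgroups of order 7 are possible by Lagrange.
The subgroups of order 7 are: {e, r^2, r^4, r^6, r^8, r^10, r^12}.
So G has 1 subgroup of order 7.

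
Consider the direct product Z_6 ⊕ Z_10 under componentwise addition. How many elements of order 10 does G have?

12

An element (a,b) has order lcm(ord(a), ord(b)); count pairs with lcm equal to 10.
Enumerating gives 12 such elements.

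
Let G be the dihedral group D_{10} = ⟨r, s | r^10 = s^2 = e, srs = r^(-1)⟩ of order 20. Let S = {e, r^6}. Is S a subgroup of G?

r^6 ∈ S but its inverse r^4 ∉ S, so S is not a subgroup.

No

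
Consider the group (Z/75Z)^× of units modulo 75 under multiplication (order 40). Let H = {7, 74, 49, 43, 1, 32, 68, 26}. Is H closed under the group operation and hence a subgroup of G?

Yes

|H| = 8 divides |G| = 40, consistent with Lagrange.
H contains the identity, every element's inverse is in H, and H is closed under ·: it is a subgroup.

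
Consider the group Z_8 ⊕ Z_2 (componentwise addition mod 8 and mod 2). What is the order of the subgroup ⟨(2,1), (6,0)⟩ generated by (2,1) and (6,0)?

|⟨(2,1)⟩| = 4 and |⟨(6,0)⟩| = 4, so |H| is a multiple of lcm(4, 4) = 4 and divides |G| = 16.
Closing under the operation: H = {(0,0), (0,1), (2,0), (2,1), (4,0), (4,1), (6,0), (6,1)}, so |H| = 8.

8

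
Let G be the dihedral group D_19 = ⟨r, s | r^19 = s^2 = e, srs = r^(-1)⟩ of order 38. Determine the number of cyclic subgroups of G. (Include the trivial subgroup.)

Each element a generates a cyclic subgroup ⟨a⟩; distinct elements may generate the same one (a cyclic group of order d has φ(d) generators).
Cyclic subgroups by order — order 1: 1; order 2: 19; order 19: 1.
Total: 21.

21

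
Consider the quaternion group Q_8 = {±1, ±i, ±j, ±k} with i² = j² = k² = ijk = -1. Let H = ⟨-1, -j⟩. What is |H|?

4

|⟨-1⟩| = 2 and |⟨-j⟩| = 4, so |H| is a multiple of lcm(2, 4) = 4 and divides |G| = 8.
Closing under the operation: H = {1, -1, j, -j}, so |H| = 4.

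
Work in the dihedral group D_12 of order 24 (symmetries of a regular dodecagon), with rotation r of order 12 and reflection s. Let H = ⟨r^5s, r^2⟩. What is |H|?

12

|⟨r^5s⟩| = 2 and |⟨r^2⟩| = 6, so |H| is a multiple of lcm(2, 6) = 6 and divides |G| = 24.
Closing under the operation: H = {e, r^2, r^4, r^6, r^8, r^10, rs, r^3s, r^5s, r^7s, r^9s, r^11s}, so |H| = 12.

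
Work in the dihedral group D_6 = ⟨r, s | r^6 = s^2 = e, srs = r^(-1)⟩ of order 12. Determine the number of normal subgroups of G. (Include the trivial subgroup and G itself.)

7

G has 16 subgroups. Checking conjugation-invariance by order — order 1: 1/1 normal; order 2: 1/7 normal; order 3: 1/1 normal; order 4: 0/3 normal; order 6: 3/3 normal; order 12: 1/1 normal.
Total normal subgroups: 7.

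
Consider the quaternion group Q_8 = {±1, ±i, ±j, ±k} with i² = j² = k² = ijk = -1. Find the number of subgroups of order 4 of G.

3

|G| = 8 and 4 | 8, so subgroups of order 4 are possible by Lagrange.
The subgroups of order 4 are: {1, -1, i, -i}; {1, -1, j, -j}; {1, -1, k, -k}.
So G has 3 subgroups of order 4.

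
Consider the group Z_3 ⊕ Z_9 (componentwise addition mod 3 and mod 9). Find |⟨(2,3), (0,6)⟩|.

9

|⟨(2,3)⟩| = 3 and |⟨(0,6)⟩| = 3, so |H| is a multiple of lcm(3, 3) = 3 and divides |G| = 27.
Closing under the operation: H = {(0,0), (0,3), (0,6), (1,0), (1,3), (1,6), (2,0), (2,3), (2,6)}, so |H| = 9.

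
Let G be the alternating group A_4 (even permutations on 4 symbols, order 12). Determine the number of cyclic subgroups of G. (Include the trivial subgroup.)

Group the elements of G by the cyclic subgroup they generate; each cyclic subgroup of order d accounts for φ(d) elements.
Cyclic subgroups by order — order 1: 1; order 2: 3; order 3: 4.
Total: 8.

8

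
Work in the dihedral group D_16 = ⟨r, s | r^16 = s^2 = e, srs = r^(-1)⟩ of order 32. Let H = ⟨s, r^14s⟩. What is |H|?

16

|⟨s⟩| = 2 and |⟨r^14s⟩| = 2, so |H| is a multiple of lcm(2, 2) = 2 and divides |G| = 32.
Closing under the operation: H = {e, r^2, r^4, r^6, r^8, r^10, r^12, r^14, s, r^2s, r^4s, r^6s, r^8s, r^10s, r^12s, r^14s}, so |H| = 16.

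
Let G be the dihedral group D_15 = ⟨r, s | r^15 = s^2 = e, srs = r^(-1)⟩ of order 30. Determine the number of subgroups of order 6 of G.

5

|G| = 30 and 6 | 30, so subgroups of order 6 are possible by Lagrange.
The subgroups of order 6 are: {e, r^5, r^10, s, r^5s, r^10s}; {e, r^5, r^10, rs, r^6s, r^11s}; {e, r^5, r^10, r^2s, r^7s, r^12s}; {e, r^5, r^10, r^3s, r^8s, r^13s}; … (5 in all).
So G has 5 subgroups of order 6.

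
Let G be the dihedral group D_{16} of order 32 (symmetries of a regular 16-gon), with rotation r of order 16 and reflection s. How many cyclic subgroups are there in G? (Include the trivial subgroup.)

A cyclic subgroup of order d is generated by each of its φ(d) elements of order d, so the cyclic subgroups of order d number (#elements of order d)/φ(d).
Cyclic subgroups by order — order 1: 1; order 2: 17; order 4: 1; order 8: 1; order 16: 1.
Total: 21.

21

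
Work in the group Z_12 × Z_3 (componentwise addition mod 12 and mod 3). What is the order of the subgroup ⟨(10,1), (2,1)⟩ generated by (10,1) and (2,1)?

|⟨(10,1)⟩| = 6 and |⟨(2,1)⟩| = 6, so |H| is a multiple of lcm(6, 6) = 6 and divides |G| = 36.
Closing under the operation: H = {(0,0), (0,1), (0,2), (2,0), (2,1), (2,2), (4,0), (4,1), (4,2), (6,0), (6,1), (6,2), (8,0), (8,1), (8,2), (10,0), (10,1), (10,2)}, so |H| = 18.

18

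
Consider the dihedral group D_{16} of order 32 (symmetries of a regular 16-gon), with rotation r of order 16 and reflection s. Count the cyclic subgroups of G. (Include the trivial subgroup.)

Group the elements of G by the cyclic subgroup they generate; each cyclic subgroup of order d accounts for φ(d) elements.
Cyclic subgroups by order — order 1: 1; order 2: 17; order 4: 1; order 8: 1; order 16: 1.
Total: 21.

21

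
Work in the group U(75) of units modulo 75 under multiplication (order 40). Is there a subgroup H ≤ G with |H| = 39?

No

39 does not divide |G| = 40, so by Lagrange no subgroup of order 39 exists.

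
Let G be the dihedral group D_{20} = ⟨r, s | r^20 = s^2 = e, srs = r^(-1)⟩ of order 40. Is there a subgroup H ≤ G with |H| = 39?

No

39 does not divide |G| = 40, so by Lagrange no subgroup of order 39 exists.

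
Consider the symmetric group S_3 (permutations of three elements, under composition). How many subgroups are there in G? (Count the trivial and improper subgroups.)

6

|G| = 6, so by Lagrange every subgroup order divides 6. Divisors: 1, 2, 3, 6.
Subgroups by order — order 1: 1; order 2: 3; order 3: 1; order 6: 1.
Total: 1 + 3 + 1 + 1 = 6.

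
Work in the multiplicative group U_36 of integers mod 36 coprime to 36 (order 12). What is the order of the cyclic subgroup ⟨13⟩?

Compute successive powers of 13 mod 36: 13, 25, 1; 13^3 ≡ 1 (mod 36).
So |⟨13⟩| = 3.

3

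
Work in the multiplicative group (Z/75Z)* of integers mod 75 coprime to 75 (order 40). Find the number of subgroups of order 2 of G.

|G| = 40 and 2 | 40, so subgroups of order 2 are possible by Lagrange.
The subgroups of order 2 are: {1, 26}; {1, 49}; {1, 74}.
So G has 3 subgroups of order 2.

3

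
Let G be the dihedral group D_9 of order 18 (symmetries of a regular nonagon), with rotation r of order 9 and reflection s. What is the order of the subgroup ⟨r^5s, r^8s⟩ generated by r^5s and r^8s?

6

|⟨r^5s⟩| = 2 and |⟨r^8s⟩| = 2, so |H| is a multiple of lcm(2, 2) = 2 and divides |G| = 18.
Closing under the operation: H = {e, r^3, r^6, r^2s, r^5s, r^8s}, so |H| = 6.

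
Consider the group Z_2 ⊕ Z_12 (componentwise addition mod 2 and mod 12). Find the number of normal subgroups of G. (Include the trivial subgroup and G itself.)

16

G is abelian, so every subgroup is normal.
G has 16 subgroups in total, hence 16 normal subgroups.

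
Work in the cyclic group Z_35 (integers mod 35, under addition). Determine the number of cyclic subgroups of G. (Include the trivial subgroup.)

4

A cyclic subgroup of order d is generated by each of its φ(d) elements of order d, so the cyclic subgroups of order d number (#elements of order d)/φ(d).
Cyclic subgroups by order — order 1: 1; order 5: 1; order 7: 1; order 35: 1.
Total: 4.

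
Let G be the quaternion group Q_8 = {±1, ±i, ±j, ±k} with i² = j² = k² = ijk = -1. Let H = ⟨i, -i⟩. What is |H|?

|⟨i⟩| = 4 and |⟨-i⟩| = 4, so |H| is a multiple of lcm(4, 4) = 4 and divides |G| = 8.
Closing under the operation: H = {1, -1, i, -i}, so |H| = 4.

4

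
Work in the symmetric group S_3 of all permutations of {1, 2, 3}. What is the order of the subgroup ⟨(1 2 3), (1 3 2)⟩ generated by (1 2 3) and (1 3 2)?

|⟨(1 2 3)⟩| = 3 and |⟨(1 3 2)⟩| = 3, so |H| is a multiple of lcm(3, 3) = 3 and divides |G| = 6.
Closing under the operation: H = {e, (1 2 3), (1 3 2)}, so |H| = 3.

3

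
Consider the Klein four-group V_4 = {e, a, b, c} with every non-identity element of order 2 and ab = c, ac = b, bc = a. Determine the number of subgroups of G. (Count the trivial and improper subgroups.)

5

|G| = 4, so by Lagrange every subgroup order divides 4. Divisors: 1, 2, 4.
Subgroups by order — order 1: 1; order 2: 3; order 4: 1.
Total: 1 + 3 + 1 = 5.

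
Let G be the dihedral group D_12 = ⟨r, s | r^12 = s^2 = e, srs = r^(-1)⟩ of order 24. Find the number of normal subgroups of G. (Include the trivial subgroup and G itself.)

9

G has 34 subgroups. Checking conjugation-invariance by order — order 1: 1/1 normal; order 2: 1/13 normal; order 3: 1/1 normal; order 4: 1/7 normal; order 6: 1/5 normal; order 8: 0/3 normal; order 12: 3/3 normal; order 24: 1/1 normal.
Total normal subgroups: 9.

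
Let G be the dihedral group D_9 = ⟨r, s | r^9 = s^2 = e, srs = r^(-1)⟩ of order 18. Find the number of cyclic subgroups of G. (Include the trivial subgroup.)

A cyclic subgroup of order d is generated by each of its φ(d) elements of order d, so the cyclic subgroups of order d number (#elements of order d)/φ(d).
Cyclic subgroups by order — order 1: 1; order 2: 9; order 3: 1; order 9: 1.
Total: 12.

12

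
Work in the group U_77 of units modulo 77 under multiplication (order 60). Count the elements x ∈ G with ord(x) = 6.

The elements of order 6 are: 10, 12, 32, 45, 54, 65.
That's 6.

6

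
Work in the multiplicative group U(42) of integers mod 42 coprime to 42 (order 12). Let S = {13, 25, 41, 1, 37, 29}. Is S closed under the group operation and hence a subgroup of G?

No

Closure fails: 29 · 37 = 23 ∉ S. So S is not a subgroup.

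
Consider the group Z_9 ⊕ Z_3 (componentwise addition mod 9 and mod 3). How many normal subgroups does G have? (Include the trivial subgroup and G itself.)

G is abelian, so every subgroup is normal.
G has 10 subgroups in total, hence 10 normal subgroups.

10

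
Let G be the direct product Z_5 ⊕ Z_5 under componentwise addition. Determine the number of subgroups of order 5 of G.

6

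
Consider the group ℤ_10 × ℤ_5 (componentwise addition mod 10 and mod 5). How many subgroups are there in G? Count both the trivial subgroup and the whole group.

16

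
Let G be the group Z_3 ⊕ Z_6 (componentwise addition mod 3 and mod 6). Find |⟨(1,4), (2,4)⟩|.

|⟨(1,4)⟩| = 3 and |⟨(2,4)⟩| = 3, so |H| is a multiple of lcm(3, 3) = 3 and divides |G| = 18.
Closing under the operation: H = {(0,0), (0,2), (0,4), (1,0), (1,2), (1,4), (2,0), (2,2), (2,4)}, so |H| = 9.

9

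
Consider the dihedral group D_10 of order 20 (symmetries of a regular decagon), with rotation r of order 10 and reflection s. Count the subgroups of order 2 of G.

|G| = 20 and 2 | 20, so subgroups of order 2 are possible by Lagrange.
The subgroups of order 2 are: {e, r^2s}; {e, r^3s}; {e, r^4s}; {e, r^5}; … (11 in all).
So G has 11 subgroups of order 2.

11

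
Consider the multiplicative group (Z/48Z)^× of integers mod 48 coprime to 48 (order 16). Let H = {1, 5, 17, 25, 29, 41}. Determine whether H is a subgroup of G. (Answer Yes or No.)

No

|H| = 6 does not divide |G| = 16, so by Lagrange H is not a subgroup.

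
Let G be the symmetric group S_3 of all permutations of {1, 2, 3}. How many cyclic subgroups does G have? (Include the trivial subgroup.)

Group the elements of G by the cyclic subgroup they generate; each cyclic subgroup of order d accounts for φ(d) elements.
Cyclic subgroups by order — order 1: 1; order 2: 3; order 3: 1.
Total: 5.

5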